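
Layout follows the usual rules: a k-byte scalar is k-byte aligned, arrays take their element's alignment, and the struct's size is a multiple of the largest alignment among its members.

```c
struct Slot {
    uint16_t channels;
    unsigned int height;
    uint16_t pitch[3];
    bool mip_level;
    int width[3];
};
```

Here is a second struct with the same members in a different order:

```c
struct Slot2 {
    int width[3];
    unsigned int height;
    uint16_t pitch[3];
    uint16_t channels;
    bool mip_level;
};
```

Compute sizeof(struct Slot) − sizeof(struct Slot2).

0

@0: channels [2B, align 2] → 2
+2 pad (align 4)
@4: height [4B, align 4] → 8
@8: pitch [6B, align 2] → 14
@14: mip_level [1B, align 1] → 15
+1 pad (align 4)
@16: width [12B, align 4] → 28
size 28, align 4
— Slot2 —
@0: width [12B, align 4] → 12
@12: height [4B, align 4] → 16
@16: pitch [6B, align 2] → 22
@22: channels [2B, align 2] → 24
@24: mip_level [1B, align 1] → 25
+3 tail pad (align 4)
size 28, align 4
28 − 28 = 0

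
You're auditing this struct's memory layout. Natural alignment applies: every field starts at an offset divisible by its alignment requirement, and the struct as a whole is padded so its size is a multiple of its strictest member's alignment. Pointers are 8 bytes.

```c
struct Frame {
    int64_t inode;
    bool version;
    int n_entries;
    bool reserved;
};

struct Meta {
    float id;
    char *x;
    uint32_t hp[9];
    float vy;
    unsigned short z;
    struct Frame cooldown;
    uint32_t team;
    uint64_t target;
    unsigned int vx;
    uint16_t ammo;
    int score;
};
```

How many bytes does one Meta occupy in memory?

120

Frame: 0..8  inode  (8B, 8-aligned); 8..9  version  (1B, 1-aligned); 9..12  -- padding (3B); 12..16  n_entries  (4B, 4-aligned); 16..17  reserved  (1B, 1-aligned); 17..24  -- tail padding (7B); sizeof = 24, alignof = 8
0..4  id  (4B, 4-aligned)
4..8  -- padding (4B)
8..16  x  (8B, 8-aligned)
16..52  hp  (36B, 4-aligned)
52..56  vy  (4B, 4-aligned)
56..58  z  (2B, 2-aligned)
58..64  -- padding (6B)
64..88  cooldown  (24B, 8-aligned)
88..92  team  (4B, 4-aligned)
92..96  -- padding (4B)
96..104  target  (8B, 8-aligned)
104..108  vx  (4B, 4-aligned)
108..110  ammo  (2B, 2-aligned)
110..112  -- padding (2B)
112..116  score  (4B, 4-aligned)
116..120  -- tail padding (4B)
sizeof = 120, alignof = 8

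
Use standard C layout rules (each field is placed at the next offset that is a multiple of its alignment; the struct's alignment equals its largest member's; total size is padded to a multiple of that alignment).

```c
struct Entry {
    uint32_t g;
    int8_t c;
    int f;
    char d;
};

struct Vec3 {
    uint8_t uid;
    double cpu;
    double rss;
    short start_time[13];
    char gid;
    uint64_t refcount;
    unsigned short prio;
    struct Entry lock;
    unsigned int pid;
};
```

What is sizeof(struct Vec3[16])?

Entry: g at 0 (size 4, align 4) → ends 4; c at 4 (size 1, align 1) → ends 5; pad 3 to align 4 for f; f at 8 (size 4, align 4) → ends 12; d at 12 (size 1, align 1) → ends 13; tail pad 3 to reach multiple of 4; total 16 bytes, alignment 4
uid at 0 (size 1, align 1) → ends 1
pad 7 to align 8 for cpu
cpu at 8 (size 8, align 8) → ends 16
rss at 16 (size 8, align 8) → ends 24
start_time at 24 (size 26, align 2) → ends 50
gid at 50 (size 1, align 1) → ends 51
pad 5 to align 8 for refcount
refcount at 56 (size 8, align 8) → ends 64
prio at 64 (size 2, align 2) → ends 66
pad 2 to align 4 for lock
lock at 68 (size 16, align 4) → ends 84
pid at 84 (size 4, align 4) → ends 88
total 88 bytes, alignment 8
array of 16: 16 × 88 = 1408

1408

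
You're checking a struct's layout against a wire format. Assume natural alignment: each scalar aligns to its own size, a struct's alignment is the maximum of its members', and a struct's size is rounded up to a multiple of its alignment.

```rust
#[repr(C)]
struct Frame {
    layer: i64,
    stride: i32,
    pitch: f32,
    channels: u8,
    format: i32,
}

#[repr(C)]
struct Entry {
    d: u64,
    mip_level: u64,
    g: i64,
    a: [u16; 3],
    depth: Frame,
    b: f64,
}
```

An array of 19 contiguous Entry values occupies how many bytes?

Frame: 0..8  layer  (8B, 8-aligned); 8..12  stride  (4B, 4-aligned); 12..16  pitch  (4B, 4-aligned); 16..17  channels  (1B, 1-aligned); 17..20  -- padding (3B); 20..24  format  (4B, 4-aligned); sizeof = 24, alignof = 8
0..8  d  (8B, 8-aligned)
8..16  mip_level  (8B, 8-aligned)
16..24  g  (8B, 8-aligned)
24..30  a  (6B, 2-aligned)
30..32  -- padding (2B)
32..56  depth  (24B, 8-aligned)
56..64  b  (8B, 8-aligned)
sizeof = 64, alignof = 8
array of 19: 19 × 64 = 1216

1216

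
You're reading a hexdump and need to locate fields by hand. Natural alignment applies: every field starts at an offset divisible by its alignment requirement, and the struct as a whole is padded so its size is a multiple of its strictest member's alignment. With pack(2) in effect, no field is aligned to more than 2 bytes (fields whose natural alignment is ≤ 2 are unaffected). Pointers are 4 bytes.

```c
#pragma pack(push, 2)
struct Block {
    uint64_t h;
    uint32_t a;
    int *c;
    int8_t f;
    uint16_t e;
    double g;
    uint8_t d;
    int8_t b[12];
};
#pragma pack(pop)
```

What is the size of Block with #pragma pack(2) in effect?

42

0..8  h  (8B, 2-aligned)
8..12  a  (4B, 2-aligned)
12..16  c  (4B, 2-aligned)
16..17  f  (1B, 1-aligned)
17..18  -- padding (1B)
18..20  e  (2B, 2-aligned)
20..28  g  (8B, 2-aligned)
28..29  d  (1B, 1-aligned)
29..41  b  (12B, 1-aligned)
41..42  -- tail padding (1B)
sizeof = 42, alignof = 2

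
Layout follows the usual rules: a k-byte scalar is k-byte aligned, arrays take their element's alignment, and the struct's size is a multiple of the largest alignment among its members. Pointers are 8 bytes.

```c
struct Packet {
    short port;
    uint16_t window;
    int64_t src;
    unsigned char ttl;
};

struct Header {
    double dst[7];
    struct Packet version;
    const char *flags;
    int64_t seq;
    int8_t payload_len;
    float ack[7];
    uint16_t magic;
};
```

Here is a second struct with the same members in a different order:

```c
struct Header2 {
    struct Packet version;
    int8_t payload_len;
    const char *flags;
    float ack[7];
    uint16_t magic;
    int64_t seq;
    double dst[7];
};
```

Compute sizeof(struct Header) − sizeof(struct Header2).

0

Packet: @0: port [2B, align 2] → 2; @2: window [2B, align 2] → 4; +4 pad (align 8); @8: src [8B, align 8] → 16; @16: ttl [1B, align 1] → 17; +7 tail pad (align 8); size 24, align 8
@0: dst [56B, align 8] → 56
@56: version [24B, align 8] → 80
@80: flags [8B, align 8] → 88
@88: seq [8B, align 8] → 96
@96: payload_len [1B, align 1] → 97
+3 pad (align 4)
@100: ack [28B, align 4] → 128
@128: magic [2B, align 2] → 130
+6 tail pad (align 8)
size 136, align 8
— Header2 —
@0: version [24B, align 8] → 24
@24: payload_len [1B, align 1] → 25
+7 pad (align 8)
@32: flags [8B, align 8] → 40
@40: ack [28B, align 4] → 68
@68: magic [2B, align 2] → 70
+2 pad (align 8)
@72: seq [8B, align 8] → 80
@80: dst [56B, align 8] → 136
size 136, align 8
136 − 136 = 0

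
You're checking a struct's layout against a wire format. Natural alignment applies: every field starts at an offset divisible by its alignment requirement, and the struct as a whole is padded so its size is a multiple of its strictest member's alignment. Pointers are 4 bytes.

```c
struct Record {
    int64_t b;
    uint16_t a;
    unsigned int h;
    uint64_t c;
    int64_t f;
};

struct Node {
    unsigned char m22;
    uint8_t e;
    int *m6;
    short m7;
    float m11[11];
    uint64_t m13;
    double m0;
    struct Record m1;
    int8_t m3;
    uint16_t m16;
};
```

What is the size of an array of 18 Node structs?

Record: 0..8  b  (8B, 8-aligned); 8..10  a  (2B, 2-aligned); 10..12  -- padding (2B); 12..16  h  (4B, 4-aligned); 16..24  c  (8B, 8-aligned); 24..32  f  (8B, 8-aligned); sizeof = 32, alignof = 8
0..1  m22  (1B, 1-aligned)
1..2  e  (1B, 1-aligned)
2..4  -- padding (2B)
4..8  m6  (4B, 4-aligned)
8..10  m7  (2B, 2-aligned)
10..12  -- padding (2B)
12..56  m11  (44B, 4-aligned)
56..64  m13  (8B, 8-aligned)
64..72  m0  (8B, 8-aligned)
72..104  m1  (32B, 8-aligned)
104..105  m3  (1B, 1-aligned)
105..106  -- padding (1B)
106..108  m16  (2B, 2-aligned)
108..112  -- tail padding (4B)
sizeof = 112, alignof = 8
array of 18: 18 × 112 = 2016

2016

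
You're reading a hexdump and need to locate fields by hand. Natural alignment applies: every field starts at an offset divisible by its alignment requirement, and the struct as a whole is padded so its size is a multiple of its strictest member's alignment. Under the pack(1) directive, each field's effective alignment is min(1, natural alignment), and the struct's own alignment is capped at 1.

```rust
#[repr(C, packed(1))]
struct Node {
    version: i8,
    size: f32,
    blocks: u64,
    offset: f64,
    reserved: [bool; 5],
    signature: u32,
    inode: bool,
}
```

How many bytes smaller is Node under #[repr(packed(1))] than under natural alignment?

9

natural layout:
  @0: version [1B, align 1] → 1
  +3 pad (align 4)
  @4: size [4B, align 4] → 8
  @8: blocks [8B, align 8] → 16
  @16: offset [8B, align 8] → 24
  @24: reserved [5B, align 1] → 29
  +3 pad (align 4)
  @32: signature [4B, align 4] → 36
  @36: inode [1B, align 1] → 37
  +3 tail pad (align 8)
  size 40, align 8
packed(1) layout:
  @0: version [1B, align 1] → 1
  @1: size [4B, align 1] → 5
  @5: blocks [8B, align 1] → 13
  @13: offset [8B, align 1] → 21
  @21: reserved [5B, align 1] → 26
  @26: signature [4B, align 1] → 30
  @30: inode [1B, align 1] → 31
  size 31, align 1
40 − 31 = 9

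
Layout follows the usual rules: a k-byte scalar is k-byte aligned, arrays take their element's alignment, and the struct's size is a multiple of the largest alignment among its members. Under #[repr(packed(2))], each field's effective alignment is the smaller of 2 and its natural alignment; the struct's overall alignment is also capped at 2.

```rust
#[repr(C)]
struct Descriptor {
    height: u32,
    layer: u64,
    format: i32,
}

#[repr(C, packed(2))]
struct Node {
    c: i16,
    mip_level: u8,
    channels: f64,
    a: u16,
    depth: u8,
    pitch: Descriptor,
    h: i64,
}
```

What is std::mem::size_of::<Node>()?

48

Descriptor: @0: height [4B, align 4] → 4; +4 pad (align 8); @8: layer [8B, align 8] → 16; @16: format [4B, align 4] → 20; +4 tail pad (align 8); size 24, align 8
@0: c [2B, align 2] → 2
@2: mip_level [1B, align 1] → 3
+1 pad (align 2)
@4: channels [8B, align 2] → 12
@12: a [2B, align 2] → 14
@14: depth [1B, align 1] → 15
+1 pad (align 2)
@16: pitch [24B, align 2] → 40
@40: h [8B, align 2] → 48
size 48, align 2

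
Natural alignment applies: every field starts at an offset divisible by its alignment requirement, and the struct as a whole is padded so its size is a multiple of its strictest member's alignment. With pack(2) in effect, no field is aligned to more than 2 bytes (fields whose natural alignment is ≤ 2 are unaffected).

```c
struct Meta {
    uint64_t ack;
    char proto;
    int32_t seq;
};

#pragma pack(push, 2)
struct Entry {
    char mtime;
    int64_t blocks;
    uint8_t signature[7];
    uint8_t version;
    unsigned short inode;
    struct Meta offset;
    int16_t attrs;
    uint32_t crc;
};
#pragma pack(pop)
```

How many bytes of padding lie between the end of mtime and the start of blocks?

Meta: ack at 0 (size 8, align 8) → ends 8; proto at 8 (size 1, align 1) → ends 9; pad 3 to align 4 for seq; seq at 12 (size 4, align 4) → ends 16; total 16 bytes, alignment 8
mtime at 0 (size 1, align 1) → ends 1
pad 1 to align 2 for blocks
blocks at 2 (size 8, align 2) → ends 10

1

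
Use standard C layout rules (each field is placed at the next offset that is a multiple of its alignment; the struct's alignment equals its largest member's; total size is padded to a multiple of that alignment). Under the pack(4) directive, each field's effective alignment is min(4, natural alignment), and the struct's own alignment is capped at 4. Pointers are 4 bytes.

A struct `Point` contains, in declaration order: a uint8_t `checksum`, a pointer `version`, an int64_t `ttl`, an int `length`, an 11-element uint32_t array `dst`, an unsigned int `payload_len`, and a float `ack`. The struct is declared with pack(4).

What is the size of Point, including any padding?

72

@0: checksum [1B, align 1] → 1
+3 pad (align 4)
@4: version [4B, align 4] → 8
@8: ttl [8B, align 4] → 16
@16: length [4B, align 4] → 20
@20: dst [44B, align 4] → 64
@64: payload_len [4B, align 4] → 68
@68: ack [4B, align 4] → 72
size 72, align 4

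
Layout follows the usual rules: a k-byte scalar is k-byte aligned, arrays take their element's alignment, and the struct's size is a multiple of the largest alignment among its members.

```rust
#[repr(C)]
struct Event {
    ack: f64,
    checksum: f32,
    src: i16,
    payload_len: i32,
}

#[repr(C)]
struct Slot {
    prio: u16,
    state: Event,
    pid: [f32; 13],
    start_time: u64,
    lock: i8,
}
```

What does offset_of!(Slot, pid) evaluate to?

Event: ack at 0 (size 8, align 8) → ends 8; checksum at 8 (size 4, align 4) → ends 12; src at 12 (size 2, align 2) → ends 14; pad 2 to align 4 for payload_len; payload_len at 16 (size 4, align 4) → ends 20; tail pad 4 to reach multiple of 8; total 24 bytes, alignment 8
prio at 0 (size 2, align 2) → ends 2
pad 6 to align 8 for state
state at 8 (size 24, align 8) → ends 32
pid at 32 (size 52, align 4) → ends 84

32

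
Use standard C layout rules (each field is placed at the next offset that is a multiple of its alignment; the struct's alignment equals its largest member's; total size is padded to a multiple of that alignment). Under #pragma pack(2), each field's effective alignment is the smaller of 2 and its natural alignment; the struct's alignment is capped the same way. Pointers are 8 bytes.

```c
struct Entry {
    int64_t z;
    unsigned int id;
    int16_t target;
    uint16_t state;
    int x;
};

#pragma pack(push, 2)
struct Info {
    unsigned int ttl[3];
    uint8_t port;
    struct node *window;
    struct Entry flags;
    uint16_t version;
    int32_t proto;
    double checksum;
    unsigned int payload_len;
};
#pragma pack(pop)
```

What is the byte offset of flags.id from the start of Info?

Entry: @0: z [8B, align 8] → 8; @8: id [4B, align 4] → 12; @12: target [2B, align 2] → 14; @14: state [2B, align 2] → 16; @16: x [4B, align 4] → 20; +4 tail pad (align 8); size 24, align 8
@0: ttl [12B, align 2] → 12
@12: port [1B, align 1] → 13
+1 pad (align 2)
@14: window [8B, align 2] → 22
@22: flags [24B, align 2] → 46
within Entry: id at 8
22 + 8 = 30

30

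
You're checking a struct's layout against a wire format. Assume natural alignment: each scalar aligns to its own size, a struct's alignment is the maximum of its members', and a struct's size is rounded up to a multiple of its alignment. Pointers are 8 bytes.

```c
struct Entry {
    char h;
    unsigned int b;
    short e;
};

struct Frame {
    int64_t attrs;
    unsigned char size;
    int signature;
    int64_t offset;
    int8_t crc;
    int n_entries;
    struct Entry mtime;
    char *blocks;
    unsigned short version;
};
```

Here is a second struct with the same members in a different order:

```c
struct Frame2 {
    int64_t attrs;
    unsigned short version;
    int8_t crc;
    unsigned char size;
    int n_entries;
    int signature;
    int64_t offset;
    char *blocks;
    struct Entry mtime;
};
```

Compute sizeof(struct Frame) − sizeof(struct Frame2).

Entry: 0..1  h  (1B, 1-aligned); 1..4  -- padding (3B); 4..8  b  (4B, 4-aligned); 8..10  e  (2B, 2-aligned); 10..12  -- tail padding (2B); sizeof = 12, alignof = 4
0..8  attrs  (8B, 8-aligned)
8..9  size  (1B, 1-aligned)
9..12  -- padding (3B)
12..16  signature  (4B, 4-aligned)
16..24  offset  (8B, 8-aligned)
24..25  crc  (1B, 1-aligned)
25..28  -- padding (3B)
28..32  n_entries  (4B, 4-aligned)
32..44  mtime  (12B, 4-aligned)
44..48  -- padding (4B)
48..56  blocks  (8B, 8-aligned)
56..58  version  (2B, 2-aligned)
58..64  -- tail padding (6B)
sizeof = 64, alignof = 8
— Frame2 —
0..8  attrs  (8B, 8-aligned)
8..10  version  (2B, 2-aligned)
10..11  crc  (1B, 1-aligned)
11..12  size  (1B, 1-aligned)
12..16  n_entries  (4B, 4-aligned)
16..20  signature  (4B, 4-aligned)
20..24  -- padding (4B)
24..32  offset  (8B, 8-aligned)
32..40  blocks  (8B, 8-aligned)
40..52  mtime  (12B, 4-aligned)
52..56  -- tail padding (4B)
sizeof = 56, alignof = 8
64 − 56 = 8

8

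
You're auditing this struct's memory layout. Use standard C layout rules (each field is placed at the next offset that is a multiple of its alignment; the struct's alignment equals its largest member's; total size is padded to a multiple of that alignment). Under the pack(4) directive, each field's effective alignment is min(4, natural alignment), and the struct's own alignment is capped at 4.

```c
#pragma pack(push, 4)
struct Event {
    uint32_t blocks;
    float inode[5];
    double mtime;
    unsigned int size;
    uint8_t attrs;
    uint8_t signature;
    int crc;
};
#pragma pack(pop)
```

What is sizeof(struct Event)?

44 bytes

@0: blocks [4B, align 4] → 4
@4: inode [20B, align 4] → 24
@24: mtime [8B, align 4] → 32
@32: size [4B, align 4] → 36
@36: attrs [1B, align 1] → 37
@37: signature [1B, align 1] → 38
+2 pad (align 4)
@40: crc [4B, align 4] → 44
size 44, align 4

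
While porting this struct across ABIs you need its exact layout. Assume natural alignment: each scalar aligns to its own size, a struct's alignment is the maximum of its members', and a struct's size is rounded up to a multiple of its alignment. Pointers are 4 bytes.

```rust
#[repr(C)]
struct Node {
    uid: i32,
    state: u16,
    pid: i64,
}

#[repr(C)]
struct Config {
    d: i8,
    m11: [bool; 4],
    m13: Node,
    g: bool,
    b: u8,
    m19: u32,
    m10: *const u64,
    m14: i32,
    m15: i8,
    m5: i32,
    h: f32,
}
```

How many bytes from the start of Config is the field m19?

28

Node: uid at 0 (size 4, align 4) → ends 4; state at 4 (size 2, align 2) → ends 6; pad 2 to align 8 for pid; pid at 8 (size 8, align 8) → ends 16; total 16 bytes, alignment 8
d at 0 (size 1, align 1) → ends 1
m11 at 1 (size 4, align 1) → ends 5
pad 3 to align 8 for m13
m13 at 8 (size 16, align 8) → ends 24
g at 24 (size 1, align 1) → ends 25
b at 25 (size 1, align 1) → ends 26
pad 2 to align 4 for m19
m19 at 28 (size 4, align 4) → ends 32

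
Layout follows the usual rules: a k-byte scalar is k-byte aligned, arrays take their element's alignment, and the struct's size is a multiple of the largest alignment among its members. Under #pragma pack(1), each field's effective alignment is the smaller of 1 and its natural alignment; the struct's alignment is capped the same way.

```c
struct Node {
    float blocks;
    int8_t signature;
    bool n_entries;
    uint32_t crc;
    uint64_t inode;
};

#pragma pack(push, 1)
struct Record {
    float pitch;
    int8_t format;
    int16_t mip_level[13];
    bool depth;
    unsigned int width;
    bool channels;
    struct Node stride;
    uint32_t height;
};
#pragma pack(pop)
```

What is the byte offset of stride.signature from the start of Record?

41

Node: @0: blocks [4B, align 4] → 4; @4: signature [1B, align 1] → 5; @5: n_entries [1B, align 1] → 6; +2 pad (align 4); @8: crc [4B, align 4] → 12; +4 pad (align 8); @16: inode [8B, align 8] → 24; size 24, align 8
@0: pitch [4B, align 1] → 4
@4: format [1B, align 1] → 5
@5: mip_level [26B, align 1] → 31
@31: depth [1B, align 1] → 32
@32: width [4B, align 1] → 36
@36: channels [1B, align 1] → 37
@37: stride [24B, align 1] → 61
within Node: signature at 4
37 + 4 = 41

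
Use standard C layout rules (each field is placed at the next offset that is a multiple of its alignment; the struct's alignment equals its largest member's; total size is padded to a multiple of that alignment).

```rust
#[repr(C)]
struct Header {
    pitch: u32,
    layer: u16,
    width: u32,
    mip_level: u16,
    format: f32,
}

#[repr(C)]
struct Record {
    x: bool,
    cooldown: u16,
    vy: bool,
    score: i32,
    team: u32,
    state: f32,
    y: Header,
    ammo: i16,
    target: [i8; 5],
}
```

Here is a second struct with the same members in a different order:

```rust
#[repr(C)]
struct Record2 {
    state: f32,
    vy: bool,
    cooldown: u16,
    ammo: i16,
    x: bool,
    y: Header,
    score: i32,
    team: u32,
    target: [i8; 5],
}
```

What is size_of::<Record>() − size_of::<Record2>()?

0

Header: pitch at 0 (size 4, align 4) → ends 4; layer at 4 (size 2, align 2) → ends 6; pad 2 to align 4 for width; width at 8 (size 4, align 4) → ends 12; mip_level at 12 (size 2, align 2) → ends 14; pad 2 to align 4 for format; format at 16 (size 4, align 4) → ends 20; total 20 bytes, alignment 4
x at 0 (size 1, align 1) → ends 1
pad 1 to align 2 for cooldown
cooldown at 2 (size 2, align 2) → ends 4
vy at 4 (size 1, align 1) → ends 5
pad 3 to align 4 for score
score at 8 (size 4, align 4) → ends 12
team at 12 (size 4, align 4) → ends 16
state at 16 (size 4, align 4) → ends 20
y at 20 (size 20, align 4) → ends 40
ammo at 40 (size 2, align 2) → ends 42
target at 42 (size 5, align 1) → ends 47
tail pad 1 to reach multiple of 4
total 48 bytes, alignment 4
— Record2 —
state at 0 (size 4, align 4) → ends 4
vy at 4 (size 1, align 1) → ends 5
pad 1 to align 2 for cooldown
cooldown at 6 (size 2, align 2) → ends 8
ammo at 8 (size 2, align 2) → ends 10
x at 10 (size 1, align 1) → ends 11
pad 1 to align 4 for y
y at 12 (size 20, align 4) → ends 32
score at 32 (size 4, align 4) → ends 36
team at 36 (size 4, align 4) → ends 40
target at 40 (size 5, align 1) → ends 45
tail pad 3 to reach multiple of 4
total 48 bytes, alignment 4
48 − 48 = 0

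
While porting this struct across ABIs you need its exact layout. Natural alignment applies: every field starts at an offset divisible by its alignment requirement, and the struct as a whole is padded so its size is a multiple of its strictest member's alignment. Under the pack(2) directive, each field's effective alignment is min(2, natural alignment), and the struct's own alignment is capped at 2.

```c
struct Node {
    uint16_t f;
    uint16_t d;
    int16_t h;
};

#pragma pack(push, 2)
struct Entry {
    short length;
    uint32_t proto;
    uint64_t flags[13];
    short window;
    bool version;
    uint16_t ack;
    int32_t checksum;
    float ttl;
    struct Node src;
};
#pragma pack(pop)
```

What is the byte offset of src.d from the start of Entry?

Node: 0..2  f  (2B, 2-aligned); 2..4  d  (2B, 2-aligned); 4..6  h  (2B, 2-aligned); sizeof = 6, alignof = 2
0..2  length  (2B, 2-aligned)
2..6  proto  (4B, 2-aligned)
6..110  flags  (104B, 2-aligned)
110..112  window  (2B, 2-aligned)
112..113  version  (1B, 1-aligned)
113..114  -- padding (1B)
114..116  ack  (2B, 2-aligned)
116..120  checksum  (4B, 2-aligned)
120..124  ttl  (4B, 2-aligned)
124..130  src  (6B, 2-aligned)
within Node: d at 2
124 + 2 = 126

126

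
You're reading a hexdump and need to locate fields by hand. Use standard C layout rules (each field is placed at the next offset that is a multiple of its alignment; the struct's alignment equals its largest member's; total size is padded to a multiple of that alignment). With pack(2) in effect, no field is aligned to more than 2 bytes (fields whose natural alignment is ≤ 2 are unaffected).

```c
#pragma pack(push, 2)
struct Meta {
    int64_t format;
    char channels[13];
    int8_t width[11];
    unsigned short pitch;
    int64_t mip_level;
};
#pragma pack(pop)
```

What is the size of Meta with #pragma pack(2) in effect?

42

format at 0 (size 8, align 2) → ends 8
channels at 8 (size 13, align 1) → ends 21
width at 21 (size 11, align 1) → ends 32
pitch at 32 (size 2, align 2) → ends 34
mip_level at 34 (size 8, align 2) → ends 42
total 42 bytes, alignment 2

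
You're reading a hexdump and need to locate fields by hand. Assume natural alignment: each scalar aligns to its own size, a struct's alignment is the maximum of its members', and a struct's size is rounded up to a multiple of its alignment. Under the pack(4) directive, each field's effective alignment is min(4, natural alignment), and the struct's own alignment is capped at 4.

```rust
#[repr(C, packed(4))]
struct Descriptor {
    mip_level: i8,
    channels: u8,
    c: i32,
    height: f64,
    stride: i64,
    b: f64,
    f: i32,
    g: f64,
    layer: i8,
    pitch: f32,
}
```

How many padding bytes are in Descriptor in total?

5

mip_level at 0 (size 1, align 1) → ends 1
channels at 1 (size 1, align 1) → ends 2
pad 2 to align 4 for c
c at 4 (size 4, align 4) → ends 8
height at 8 (size 8, align 4) → ends 16
stride at 16 (size 8, align 4) → ends 24
b at 24 (size 8, align 4) → ends 32
f at 32 (size 4, align 4) → ends 36
g at 36 (size 8, align 4) → ends 44
layer at 44 (size 1, align 1) → ends 45
pad 3 to align 4 for pitch
pitch at 48 (size 4, align 4) → ends 52
total 52 bytes, alignment 4
data bytes 47, size 52 → padding 5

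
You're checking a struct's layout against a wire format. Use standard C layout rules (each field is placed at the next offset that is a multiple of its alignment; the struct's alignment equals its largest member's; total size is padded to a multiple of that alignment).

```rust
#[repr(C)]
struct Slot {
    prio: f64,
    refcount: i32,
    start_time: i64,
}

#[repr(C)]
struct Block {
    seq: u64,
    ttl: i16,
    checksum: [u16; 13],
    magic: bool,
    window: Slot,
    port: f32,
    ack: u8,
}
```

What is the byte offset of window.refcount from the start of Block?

48

Slot: prio at 0 (size 8, align 8) → ends 8; refcount at 8 (size 4, align 4) → ends 12; pad 4 to align 8 for start_time; start_time at 16 (size 8, align 8) → ends 24; total 24 bytes, alignment 8
seq at 0 (size 8, align 8) → ends 8
ttl at 8 (size 2, align 2) → ends 10
checksum at 10 (size 26, align 2) → ends 36
magic at 36 (size 1, align 1) → ends 37
pad 3 to align 8 for window
window at 40 (size 24, align 8) → ends 64
within Slot: refcount at 8
40 + 8 = 48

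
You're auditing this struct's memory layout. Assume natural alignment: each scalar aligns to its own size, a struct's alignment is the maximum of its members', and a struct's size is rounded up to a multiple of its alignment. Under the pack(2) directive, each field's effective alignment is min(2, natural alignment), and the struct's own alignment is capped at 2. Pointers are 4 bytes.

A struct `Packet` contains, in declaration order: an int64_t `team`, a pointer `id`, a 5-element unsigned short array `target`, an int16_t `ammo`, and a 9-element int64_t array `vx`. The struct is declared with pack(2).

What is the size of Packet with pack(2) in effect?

96

team at 0 (size 8, align 2) → ends 8
id at 8 (size 4, align 2) → ends 12
target at 12 (size 10, align 2) → ends 22
ammo at 22 (size 2, align 2) → ends 24
vx at 24 (size 72, align 2) → ends 96
total 96 bytes, alignment 2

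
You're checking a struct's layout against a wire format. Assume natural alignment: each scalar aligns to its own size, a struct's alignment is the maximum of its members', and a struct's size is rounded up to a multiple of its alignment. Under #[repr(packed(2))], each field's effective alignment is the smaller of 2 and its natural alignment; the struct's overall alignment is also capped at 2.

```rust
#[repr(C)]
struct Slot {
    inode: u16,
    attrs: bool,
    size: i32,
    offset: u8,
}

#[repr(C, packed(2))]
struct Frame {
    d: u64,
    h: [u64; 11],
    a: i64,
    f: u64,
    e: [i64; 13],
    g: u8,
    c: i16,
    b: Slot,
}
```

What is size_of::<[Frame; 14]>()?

Slot: inode at 0 (size 2, align 2) → ends 2; attrs at 2 (size 1, align 1) → ends 3; pad 1 to align 4 for size; size at 4 (size 4, align 4) → ends 8; offset at 8 (size 1, align 1) → ends 9; tail pad 3 to reach multiple of 4; total 12 bytes, alignment 4
d at 0 (size 8, align 2) → ends 8
h at 8 (size 88, align 2) → ends 96
a at 96 (size 8, align 2) → ends 104
f at 104 (size 8, align 2) → ends 112
e at 112 (size 104, align 2) → ends 216
g at 216 (size 1, align 1) → ends 217
pad 1 to align 2 for c
c at 218 (size 2, align 2) → ends 220
b at 220 (size 12, align 2) → ends 232
total 232 bytes, alignment 2
array of 14: 14 × 232 = 3248

3248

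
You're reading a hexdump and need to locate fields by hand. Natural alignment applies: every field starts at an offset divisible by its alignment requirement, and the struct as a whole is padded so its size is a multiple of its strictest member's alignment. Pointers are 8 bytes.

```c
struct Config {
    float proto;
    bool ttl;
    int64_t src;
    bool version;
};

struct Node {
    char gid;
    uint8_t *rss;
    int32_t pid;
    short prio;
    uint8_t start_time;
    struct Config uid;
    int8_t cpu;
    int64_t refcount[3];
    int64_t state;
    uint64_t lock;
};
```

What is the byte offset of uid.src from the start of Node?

Config: 0..4  proto  (4B, 4-aligned); 4..5  ttl  (1B, 1-aligned); 5..8  -- padding (3B); 8..16  src  (8B, 8-aligned); 16..17  version  (1B, 1-aligned); 17..24  -- tail padding (7B); sizeof = 24, alignof = 8
0..1  gid  (1B, 1-aligned)
1..8  -- padding (7B)
8..16  rss  (8B, 8-aligned)
16..20  pid  (4B, 4-aligned)
20..22  prio  (2B, 2-aligned)
22..23  start_time  (1B, 1-aligned)
23..24  -- padding (1B)
24..48  uid  (24B, 8-aligned)
within Config: src at 8
24 + 8 = 32

32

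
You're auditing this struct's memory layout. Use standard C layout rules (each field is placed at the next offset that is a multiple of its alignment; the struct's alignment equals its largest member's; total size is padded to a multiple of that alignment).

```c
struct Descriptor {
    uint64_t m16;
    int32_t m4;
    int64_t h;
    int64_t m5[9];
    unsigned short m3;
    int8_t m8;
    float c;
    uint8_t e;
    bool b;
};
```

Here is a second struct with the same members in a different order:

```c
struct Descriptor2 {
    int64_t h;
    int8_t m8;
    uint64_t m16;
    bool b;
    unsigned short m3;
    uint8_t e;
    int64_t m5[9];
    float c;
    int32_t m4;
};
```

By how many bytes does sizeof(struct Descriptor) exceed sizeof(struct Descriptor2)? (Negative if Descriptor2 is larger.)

@0: m16 [8B, align 8] → 8
@8: m4 [4B, align 4] → 12
+4 pad (align 8)
@16: h [8B, align 8] → 24
@24: m5 [72B, align 8] → 96
@96: m3 [2B, align 2] → 98
@98: m8 [1B, align 1] → 99
+1 pad (align 4)
@100: c [4B, align 4] → 104
@104: e [1B, align 1] → 105
@105: b [1B, align 1] → 106
+6 tail pad (align 8)
size 112, align 8
— Descriptor2 —
@0: h [8B, align 8] → 8
@8: m8 [1B, align 1] → 9
+7 pad (align 8)
@16: m16 [8B, align 8] → 24
@24: b [1B, align 1] → 25
+1 pad (align 2)
@26: m3 [2B, align 2] → 28
@28: e [1B, align 1] → 29
+3 pad (align 8)
@32: m5 [72B, align 8] → 104
@104: c [4B, align 4] → 108
@108: m4 [4B, align 4] → 112
size 112, align 8
112 − 112 = 0

0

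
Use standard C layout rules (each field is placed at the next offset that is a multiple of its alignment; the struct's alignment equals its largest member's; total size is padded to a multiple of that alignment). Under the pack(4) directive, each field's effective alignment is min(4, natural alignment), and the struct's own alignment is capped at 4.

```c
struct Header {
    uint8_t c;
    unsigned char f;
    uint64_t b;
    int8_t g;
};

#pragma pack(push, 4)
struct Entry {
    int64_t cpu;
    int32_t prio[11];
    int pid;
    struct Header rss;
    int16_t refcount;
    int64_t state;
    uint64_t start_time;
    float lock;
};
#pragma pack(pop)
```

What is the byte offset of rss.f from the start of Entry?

Header: @0: c [1B, align 1] → 1; @1: f [1B, align 1] → 2; +6 pad (align 8); @8: b [8B, align 8] → 16; @16: g [1B, align 1] → 17; +7 tail pad (align 8); size 24, align 8
@0: cpu [8B, align 4] → 8
@8: prio [44B, align 4] → 52
@52: pid [4B, align 4] → 56
@56: rss [24B, align 4] → 80
within Header: f at 1
56 + 1 = 57

57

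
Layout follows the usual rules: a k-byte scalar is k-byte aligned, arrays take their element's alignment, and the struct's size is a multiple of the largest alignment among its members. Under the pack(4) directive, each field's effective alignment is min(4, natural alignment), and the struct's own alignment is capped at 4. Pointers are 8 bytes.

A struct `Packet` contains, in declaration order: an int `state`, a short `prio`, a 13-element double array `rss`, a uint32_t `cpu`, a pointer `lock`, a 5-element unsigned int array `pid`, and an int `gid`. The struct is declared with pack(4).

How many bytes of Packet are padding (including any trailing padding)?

2

@0: state [4B, align 4] → 4
@4: prio [2B, align 2] → 6
+2 pad (align 4)
@8: rss [104B, align 4] → 112
@112: cpu [4B, align 4] → 116
@116: lock [8B, align 4] → 124
@124: pid [20B, align 4] → 144
@144: gid [4B, align 4] → 148
size 148, align 4
data bytes 146, size 148 → padding 2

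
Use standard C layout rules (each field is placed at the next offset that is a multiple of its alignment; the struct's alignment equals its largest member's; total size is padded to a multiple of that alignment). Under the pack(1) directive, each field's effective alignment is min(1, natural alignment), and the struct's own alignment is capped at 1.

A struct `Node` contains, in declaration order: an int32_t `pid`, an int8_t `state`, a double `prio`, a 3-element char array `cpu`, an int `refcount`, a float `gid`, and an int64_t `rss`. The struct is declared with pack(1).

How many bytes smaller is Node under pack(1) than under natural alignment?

8

natural layout:
  pid at 0 (size 4, align 4) → ends 4
  state at 4 (size 1, align 1) → ends 5
  pad 3 to align 8 for prio
  prio at 8 (size 8, align 8) → ends 16
  cpu at 16 (size 3, align 1) → ends 19
  pad 1 to align 4 for refcount
  refcount at 20 (size 4, align 4) → ends 24
  gid at 24 (size 4, align 4) → ends 28
  pad 4 to align 8 for rss
  rss at 32 (size 8, align 8) → ends 40
  total 40 bytes, alignment 8
packed(1) layout:
  pid at 0 (size 4, align 1) → ends 4
  state at 4 (size 1, align 1) → ends 5
  prio at 5 (size 8, align 1) → ends 13
  cpu at 13 (size 3, align 1) → ends 16
  refcount at 16 (size 4, align 1) → ends 20
  gid at 20 (size 4, align 1) → ends 24
  rss at 24 (size 8, align 1) → ends 32
  total 32 bytes, alignment 1
40 − 32 = 8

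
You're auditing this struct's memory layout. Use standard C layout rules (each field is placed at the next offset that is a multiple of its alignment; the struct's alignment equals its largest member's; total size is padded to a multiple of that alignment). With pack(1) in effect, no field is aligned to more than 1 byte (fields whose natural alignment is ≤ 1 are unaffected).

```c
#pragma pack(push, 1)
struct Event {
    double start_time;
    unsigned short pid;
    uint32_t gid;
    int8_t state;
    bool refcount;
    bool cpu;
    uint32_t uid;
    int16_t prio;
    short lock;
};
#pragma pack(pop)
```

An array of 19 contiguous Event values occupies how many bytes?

475

@0: start_time [8B, align 1] → 8
@8: pid [2B, align 1] → 10
@10: gid [4B, align 1] → 14
@14: state [1B, align 1] → 15
@15: refcount [1B, align 1] → 16
@16: cpu [1B, align 1] → 17
@17: uid [4B, align 1] → 21
@21: prio [2B, align 1] → 23
@23: lock [2B, align 1] → 25
size 25, align 1
array of 19: 19 × 25 = 475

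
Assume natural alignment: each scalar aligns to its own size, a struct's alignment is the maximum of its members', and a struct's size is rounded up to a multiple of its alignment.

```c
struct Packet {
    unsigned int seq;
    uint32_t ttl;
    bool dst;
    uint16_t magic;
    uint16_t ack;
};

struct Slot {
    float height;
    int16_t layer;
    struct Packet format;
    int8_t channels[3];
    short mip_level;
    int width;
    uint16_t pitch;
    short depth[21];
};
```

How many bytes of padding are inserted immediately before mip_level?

1

Packet: @0: seq [4B, align 4] → 4; @4: ttl [4B, align 4] → 8; @8: dst [1B, align 1] → 9; +1 pad (align 2); @10: magic [2B, align 2] → 12; @12: ack [2B, align 2] → 14; +2 tail pad (align 4); size 16, align 4
@0: height [4B, align 4] → 4
@4: layer [2B, align 2] → 6
+2 pad (align 4)
@8: format [16B, align 4] → 24
@24: channels [3B, align 1] → 27
+1 pad (align 2)
@28: mip_level [2B, align 2] → 30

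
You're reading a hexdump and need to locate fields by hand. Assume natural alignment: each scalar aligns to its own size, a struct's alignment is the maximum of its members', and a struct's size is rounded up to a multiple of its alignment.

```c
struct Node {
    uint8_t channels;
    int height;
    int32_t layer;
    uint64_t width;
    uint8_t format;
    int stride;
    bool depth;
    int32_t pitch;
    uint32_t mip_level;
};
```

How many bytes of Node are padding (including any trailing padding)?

17

0..1  channels  (1B, 1-aligned)
1..4  -- padding (3B)
4..8  height  (4B, 4-aligned)
8..12  layer  (4B, 4-aligned)
12..16  -- padding (4B)
16..24  width  (8B, 8-aligned)
24..25  format  (1B, 1-aligned)
25..28  -- padding (3B)
28..32  stride  (4B, 4-aligned)
32..33  depth  (1B, 1-aligned)
33..36  -- padding (3B)
36..40  pitch  (4B, 4-aligned)
40..44  mip_level  (4B, 4-aligned)
44..48  -- tail padding (4B)
sizeof = 48, alignof = 8
data bytes 31, size 48 → padding 17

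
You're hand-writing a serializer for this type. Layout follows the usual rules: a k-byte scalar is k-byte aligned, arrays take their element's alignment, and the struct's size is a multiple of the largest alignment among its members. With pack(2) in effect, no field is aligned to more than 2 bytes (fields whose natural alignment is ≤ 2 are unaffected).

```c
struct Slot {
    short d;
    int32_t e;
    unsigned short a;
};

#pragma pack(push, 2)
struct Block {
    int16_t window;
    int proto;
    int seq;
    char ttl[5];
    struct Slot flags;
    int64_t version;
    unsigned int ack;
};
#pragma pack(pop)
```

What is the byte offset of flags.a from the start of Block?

24

Slot: @0: d [2B, align 2] → 2; +2 pad (align 4); @4: e [4B, align 4] → 8; @8: a [2B, align 2] → 10; +2 tail pad (align 4); size 12, align 4
@0: window [2B, align 2] → 2
@2: proto [4B, align 2] → 6
@6: seq [4B, align 2] → 10
@10: ttl [5B, align 1] → 15
+1 pad (align 2)
@16: flags [12B, align 2] → 28
within Slot: a at 8
16 + 8 = 24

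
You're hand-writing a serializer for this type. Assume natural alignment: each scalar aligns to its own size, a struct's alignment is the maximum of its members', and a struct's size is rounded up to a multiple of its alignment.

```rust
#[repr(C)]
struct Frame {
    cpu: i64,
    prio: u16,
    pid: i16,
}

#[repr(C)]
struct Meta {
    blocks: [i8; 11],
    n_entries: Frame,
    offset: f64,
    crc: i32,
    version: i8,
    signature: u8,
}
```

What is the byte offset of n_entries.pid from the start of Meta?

Frame: cpu at 0 (size 8, align 8) → ends 8; prio at 8 (size 2, align 2) → ends 10; pid at 10 (size 2, align 2) → ends 12; tail pad 4 to reach multiple of 8; total 16 bytes, alignment 8
blocks at 0 (size 11, align 1) → ends 11
pad 5 to align 8 for n_entries
n_entries at 16 (size 16, align 8) → ends 32
within Frame: pid at 10
16 + 10 = 26

26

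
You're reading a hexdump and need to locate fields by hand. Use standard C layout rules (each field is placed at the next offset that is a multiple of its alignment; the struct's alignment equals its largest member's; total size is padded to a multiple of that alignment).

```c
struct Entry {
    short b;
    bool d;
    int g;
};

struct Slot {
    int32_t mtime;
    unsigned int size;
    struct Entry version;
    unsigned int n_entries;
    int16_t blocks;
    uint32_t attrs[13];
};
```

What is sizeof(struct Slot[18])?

Entry: b at 0 (size 2, align 2) → ends 2; d at 2 (size 1, align 1) → ends 3; pad 1 to align 4 for g; g at 4 (size 4, align 4) → ends 8; total 8 bytes, alignment 4
mtime at 0 (size 4, align 4) → ends 4
size at 4 (size 4, align 4) → ends 8
version at 8 (size 8, align 4) → ends 16
n_entries at 16 (size 4, align 4) → ends 20
blocks at 20 (size 2, align 2) → ends 22
pad 2 to align 4 for attrs
attrs at 24 (size 52, align 4) → ends 76
total 76 bytes, alignment 4
array of 18: 18 × 76 = 1368

1368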